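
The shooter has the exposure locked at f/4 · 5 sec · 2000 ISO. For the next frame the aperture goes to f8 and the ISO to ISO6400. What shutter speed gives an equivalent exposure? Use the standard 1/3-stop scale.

Aperture: f/4 → f/4.5 → f/5 → f/5.6 → f/6.3 → f/7.1 → f/8 — 2 stops stopped down (darker).
ISO: 2000 → 2500 → 3200 → 4000 → 5000 → 6400 — 1 2/3 stops higher (brighter).
Net change so far: 1/3 stop darker. Offset with the shutter speed: 5 → 6.

6 s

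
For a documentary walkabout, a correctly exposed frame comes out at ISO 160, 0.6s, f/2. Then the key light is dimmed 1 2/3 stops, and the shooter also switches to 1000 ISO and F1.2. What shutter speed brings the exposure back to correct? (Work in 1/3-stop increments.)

1/8s

Scene light: 1 2/3 stops darker.
ISO: 160 → 200 → 250 → 320 → 400 → 500 → 640 → 800 → 1000 — 2 2/3 stops raised (brighter).
Aperture: f/2 → f/1.8 → f/1.6 → f/1.4 → f/1.2 — 1 1/3 stops wider (brighter).
Net so far: 2 1/3 stops brighter. Shutter speed: 0.6 → 0.5 → 0.4 → 0.3 → 1/4 → 1/5 → 1/6 → 1/8.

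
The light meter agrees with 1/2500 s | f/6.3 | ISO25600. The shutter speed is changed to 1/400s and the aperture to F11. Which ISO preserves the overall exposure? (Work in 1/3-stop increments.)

ISO 12800

Shutter speed: 1/2500 → 1/2000 → 1/1600 → 1/1250 → 1/1000 → 1/800 → 1/640 → 1/500 → 1/400 — 2 2/3 stops longer (brighter).
Aperture: f/6.3 → f/7.1 → f/8 → f/9 → f/10 → f/11 — 1 2/3 stops smaller aperture (darker).
Net change so far: 1 stop brighter. Offset with the ISO: 25600 → 20000 → 16000 → 12800.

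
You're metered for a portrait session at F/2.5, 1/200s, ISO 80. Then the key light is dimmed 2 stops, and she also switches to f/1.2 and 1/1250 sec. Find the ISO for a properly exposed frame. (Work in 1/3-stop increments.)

Scene light: 2 stops darker.
Aperture: f/2.5 → f/2.2 → f/2 → f/1.8 → f/1.6 → f/1.4 → f/1.2 — 2 stops opened up (brighter).
Shutter speed: 1/200 → 1/250 → 1/320 → 1/400 → 1/500 → 1/640 → 1/800 → 1/1000 → 1/1250 — 2 2/3 stops shorter (darker).
Net so far: 2 2/3 stops darker. ISO: 80 → 100 → 125 → 160 → 200 → 250 → 320 → 400 → 500.

ISO 500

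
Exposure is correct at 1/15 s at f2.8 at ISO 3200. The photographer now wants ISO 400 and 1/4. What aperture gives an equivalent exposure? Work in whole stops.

ISO: 3200 → 1600 → 800 → 400 — 3 stops dropped (darker).
Shutter speed: 1/15 → 1/8 → 1/4 — 2 stops slower (brighter).
Net change so far: 1 stop darker. Offset with the aperture: f/2.8 → f/2.

f/2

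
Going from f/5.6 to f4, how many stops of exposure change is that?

f/5.6 → f/4 — count the steps: 1 stop.

1 stop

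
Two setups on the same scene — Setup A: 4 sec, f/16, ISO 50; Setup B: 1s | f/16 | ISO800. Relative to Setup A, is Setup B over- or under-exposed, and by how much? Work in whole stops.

2 stops brighter

Aperture: unchanged.
Shutter speed: 4 → 2 → 1 — 2 stops shorter (darker).
ISO: 50 → 100 → 200 → 400 → 800 — 4 stops higher (brighter).
Net: −2 +4 = +2 stops.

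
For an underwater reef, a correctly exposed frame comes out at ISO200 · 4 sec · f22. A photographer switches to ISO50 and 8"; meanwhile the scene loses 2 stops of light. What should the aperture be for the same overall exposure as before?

f/8

Scene light: 2 stops darker.
ISO: 200 → 100 → 50 — 2 stops lower (darker).
Shutter speed: 4 → 8 — 1 stop longer (brighter).
Net so far: 3 stops darker. Aperture: f/22 → f/16 → f/11 → f/8.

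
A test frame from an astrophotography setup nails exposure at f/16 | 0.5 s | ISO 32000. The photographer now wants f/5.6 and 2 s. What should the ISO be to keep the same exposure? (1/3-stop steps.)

Aperture: f/16 → f/14 → f/13 → f/11 → f/10 → f/9 → f/8 → f/7.1 → f/6.3 → f/5.6 — 3 stops larger aperture (brighter).
Shutter speed: 0.5 → 0.6 → 0.8 → 1 → 1.3 → 1.6 → 2 — 2 stops slower (brighter).
Net change so far: 5 stops brighter. Offset with the ISO: 32000 → 25600 → 20000 → 16000 → 12800 → 10000 → 8000 → 6400 → 5000 → 4000 → 3200 → 2500 → 2000 → 1600 → 1250 → 1000.

ISO 1000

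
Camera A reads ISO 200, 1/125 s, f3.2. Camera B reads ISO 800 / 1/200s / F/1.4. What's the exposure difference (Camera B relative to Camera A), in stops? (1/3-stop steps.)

3 2/3 stops brighter

Aperture: f/3.2 → f/2.8 → f/2.5 → f/2.2 → f/2 → f/1.8 → f/1.6 → f/1.4 — 2 1/3 stops wider (brighter).
Shutter speed: 1/125 → 1/160 → 1/200 — 2/3 stop shorter (darker).
ISO: 200 → 250 → 320 → 400 → 500 → 640 → 800 — 2 stops higher (brighter).
Net: +2 1/3 −2/3 +2 = +3 2/3 stops.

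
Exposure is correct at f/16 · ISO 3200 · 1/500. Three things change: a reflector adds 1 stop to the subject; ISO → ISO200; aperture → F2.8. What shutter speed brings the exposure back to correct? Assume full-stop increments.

Scene light: 1 stop brighter.
ISO: 3200 → 1600 → 800 → 400 → 200 — 4 stops lower (darker).
Aperture: f/16 → f/11 → f/8 → f/5.6 → f/4 → f/2.8 — 5 stops larger aperture (brighter).
Net so far: 2 stops brighter. Shutter speed: 1/500 → 1/1000 → 1/2000.

1/2000s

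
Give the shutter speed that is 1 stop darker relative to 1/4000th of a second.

Shutter speed: 1/4000 → 1/8000 — 1 stop shorter (darker).

1/8000s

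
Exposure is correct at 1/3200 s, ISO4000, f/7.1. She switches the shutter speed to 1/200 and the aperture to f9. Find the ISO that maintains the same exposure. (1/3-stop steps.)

ISO 400

Shutter speed: 1/3200 → 1/2500 → 1/2000 → 1/1600 → 1/1250 → 1/1000 → 1/800 → 1/640 → 1/500 → 1/400 → 1/320 → 1/250 → 1/200 — 4 stops slower (brighter).
Aperture: f/7.1 → f/8 → f/9 — 2/3 stop smaller aperture (darker).
Net change so far: 3 1/3 stops brighter. Offset with the ISO: 4000 → 3200 → 2500 → 2000 → 1600 → 1250 → 1000 → 800 → 640 → 500 → 400.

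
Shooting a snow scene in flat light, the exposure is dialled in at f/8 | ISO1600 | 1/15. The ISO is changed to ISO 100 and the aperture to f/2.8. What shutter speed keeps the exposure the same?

ISO: 1600 → 800 → 400 → 200 → 100 — 4 stops lower (darker).
Aperture: f/8 → f/5.6 → f/4 → f/2.8 — 3 stops opened up (brighter).
Net change so far: 1 stop darker. Offset with the shutter speed: 1/15 → 1/8.

1/8s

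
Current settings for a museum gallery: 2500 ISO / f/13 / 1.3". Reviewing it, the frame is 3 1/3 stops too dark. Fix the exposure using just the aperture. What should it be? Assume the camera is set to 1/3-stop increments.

Underexposed by 3 1/3 stops → need 3 1/3 stops brighter.
Aperture: f/13 → f/11 → f/10 → f/9 → f/8 → f/7.1 → f/6.3 → f/5.6 → f/5 → f/4.5 → f/4.

f/4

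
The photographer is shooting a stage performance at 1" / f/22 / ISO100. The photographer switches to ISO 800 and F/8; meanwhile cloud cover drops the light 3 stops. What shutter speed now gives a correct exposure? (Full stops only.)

Scene light: 3 stops darker.
ISO: 100 → 200 → 400 → 800 — 3 stops higher (brighter).
Aperture: f/22 → f/16 → f/11 → f/8 — 3 stops wider (brighter).
Net so far: 3 stops brighter. Shutter speed: 1 → 1/2 → 1/4 → 1/8.

1/8s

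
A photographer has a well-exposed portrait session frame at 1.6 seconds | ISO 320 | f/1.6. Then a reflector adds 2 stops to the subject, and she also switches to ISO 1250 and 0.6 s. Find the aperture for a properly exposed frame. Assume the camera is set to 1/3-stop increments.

f/4

Scene light: 2 stops brighter.
ISO: 320 → 400 → 500 → 640 → 800 → 1000 → 1250 — 2 stops higher (brighter).
Shutter speed: 1.6 → 1.3 → 1 → 0.8 → 0.6 — 1 1/3 stops shorter (darker).
Net so far: 2 2/3 stops brighter. Aperture: f/1.6 → f/1.8 → f/2 → f/2.2 → f/2.5 → f/2.8 → f/3.2 → f/3.5 → f/4.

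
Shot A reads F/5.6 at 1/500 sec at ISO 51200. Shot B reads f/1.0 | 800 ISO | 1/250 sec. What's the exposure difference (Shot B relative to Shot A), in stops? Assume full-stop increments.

Aperture: f/5.6 → f/4 → f/2.8 → f/2 → f/1.4 → f/1.0 — 5 stops larger aperture (brighter).
Shutter speed: 1/500 → 1/250 — 1 stop slower (brighter).
ISO: 51200 → 25600 → 12800 → 6400 → 3200 → 1600 → 800 — 6 stops lower (darker).
Net: +5 +1 −6 = 0 stops.

same exposure (0 stops)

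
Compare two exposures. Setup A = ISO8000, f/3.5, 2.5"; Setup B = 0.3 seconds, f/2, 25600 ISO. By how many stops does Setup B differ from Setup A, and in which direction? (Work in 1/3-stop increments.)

1/3 stop brighter

Aperture: f/3.5 → f/3.2 → f/2.8 → f/2.5 → f/2.2 → f/2 — 1 2/3 stops larger aperture (brighter).
Shutter speed: 2.5 → 2 → 1.6 → 1.3 → 1 → 0.8 → 0.6 → 0.5 → 0.4 → 0.3 — 3 stops faster (darker).
ISO: 8000 → 10000 → 12800 → 16000 → 20000 → 25600 — 1 2/3 stops higher (brighter).
Net: +1 2/3 −3 +1 2/3 = +1/3 stops.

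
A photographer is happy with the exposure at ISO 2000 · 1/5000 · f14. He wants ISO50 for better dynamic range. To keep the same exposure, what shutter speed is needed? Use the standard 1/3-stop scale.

1/125s

ISO: 2000 → 1600 → 1250 → 1000 → 800 → 640 → 500 → 400 → 320 → 250 → 200 → 160 → 125 → 100 → 80 → 64 → 50 — 5 1/3 stops dropped (darker).
Need 5 1/3 stops brighter from the shutter speed: 1/5000 → 1/4000 → 1/3200 → 1/2500 → 1/2000 → 1/1600 → 1/1250 → 1/1000 → 1/800 → 1/640 → 1/500 → 1/400 → 1/320 → 1/250 → 1/200 → 1/160 → 1/125.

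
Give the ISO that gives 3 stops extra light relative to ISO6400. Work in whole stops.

ISO 51200

ISO: 6400 → 12800 → 25600 → 51200 — 3 stops raised (brighter).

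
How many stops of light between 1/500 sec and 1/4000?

3 stops

1/500 → 1/1000 → 1/2000 → 1/4000 — count the steps: 3 stops.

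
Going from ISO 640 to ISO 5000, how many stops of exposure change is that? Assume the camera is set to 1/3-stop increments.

640 → 800 → 1000 → 1250 → 1600 → 2000 → 2500 → 3200 → 4000 → 5000 — count the steps: 9 third-stops = 3 stops.

3 stops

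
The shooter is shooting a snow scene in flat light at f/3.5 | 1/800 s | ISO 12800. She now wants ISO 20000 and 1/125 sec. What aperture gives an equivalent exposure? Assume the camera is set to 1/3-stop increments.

f/11

ISO: 12800 → 16000 → 20000 — 2/3 stop raised (brighter).
Shutter speed: 1/800 → 1/640 → 1/500 → 1/400 → 1/320 → 1/250 → 1/200 → 1/160 → 1/125 — 2 2/3 stops longer (brighter).
Net change so far: 3 1/3 stops brighter. Offset with the aperture: f/3.5 → f/4 → f/4.5 → f/5 → f/5.6 → f/6.3 → f/7.1 → f/8 → f/9 → f/10 → f/11.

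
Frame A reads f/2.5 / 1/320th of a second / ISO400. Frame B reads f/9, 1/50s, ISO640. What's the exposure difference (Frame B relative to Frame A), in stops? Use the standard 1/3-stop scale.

Aperture: f/2.5 → f/2.8 → f/3.2 → f/3.5 → f/4 → f/4.5 → f/5 → f/5.6 → f/6.3 → f/7.1 → f/8 → f/9 — 3 2/3 stops smaller aperture (darker).
Shutter speed: 1/320 → 1/250 → 1/200 → 1/160 → 1/125 → 1/100 → 1/80 → 1/60 → 1/50 — 2 2/3 stops slower (brighter).
ISO: 400 → 500 → 640 — 2/3 stop higher (brighter).
Net: −3 2/3 +2 2/3 +2/3 = −1/3 stops.

1/3 stop darker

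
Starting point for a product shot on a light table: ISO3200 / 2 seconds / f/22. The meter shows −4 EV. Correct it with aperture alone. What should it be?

Underexposed by 4 stops → need 4 stops brighter.
Aperture: f/22 → f/16 → f/11 → f/8 → f/5.6.

f/5.6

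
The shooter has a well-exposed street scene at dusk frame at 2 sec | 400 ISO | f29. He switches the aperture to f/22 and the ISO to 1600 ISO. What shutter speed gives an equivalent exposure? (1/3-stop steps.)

Aperture: f/29 → f/25 → f/22 — 2/3 stop larger aperture (brighter).
ISO: 400 → 500 → 640 → 800 → 1000 → 1250 → 1600 — 2 stops higher (brighter).
Net change so far: 2 2/3 stops brighter. Offset with the shutter speed: 2 → 1.6 → 1.3 → 1 → 0.8 → 0.6 → 0.5 → 0.4 → 0.3.

0.3 s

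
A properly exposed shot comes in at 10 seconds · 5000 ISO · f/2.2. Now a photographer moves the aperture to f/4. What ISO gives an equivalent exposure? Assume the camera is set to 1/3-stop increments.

Aperture: f/2.2 → f/2.5 → f/2.8 → f/3.2 → f/3.5 → f/4 — 1 2/3 stops narrower (darker).
Need 1 2/3 stops brighter from the ISO: 5000 → 6400 → 8000 → 10000 → 12800 → 16000.

ISO 16000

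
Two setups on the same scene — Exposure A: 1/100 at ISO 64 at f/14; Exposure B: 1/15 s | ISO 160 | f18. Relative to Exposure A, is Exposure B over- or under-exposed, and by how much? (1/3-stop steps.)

3 1/3 stops brighter

Aperture: f/14 → f/16 → f/18 — 2/3 stop narrower (darker).
Shutter speed: 1/100 → 1/80 → 1/60 → 1/50 → 1/40 → 1/30 → 1/25 → 1/20 → 1/15 — 2 2/3 stops slower (brighter).
ISO: 64 → 80 → 100 → 125 → 160 — 1 1/3 stops raised (brighter).
Net: −2/3 +2 2/3 +1 1/3 = +3 1/3 stops.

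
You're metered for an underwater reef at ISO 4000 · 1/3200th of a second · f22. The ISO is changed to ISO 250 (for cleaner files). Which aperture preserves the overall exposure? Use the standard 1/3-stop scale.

ISO: 4000 → 3200 → 2500 → 2000 → 1600 → 1250 → 1000 → 800 → 640 → 500 → 400 → 320 → 250 — 4 stops dropped (darker).
Need 4 stops brighter from the aperture: f/22 → f/20 → f/18 → f/16 → f/14 → f/13 → f/11 → f/10 → f/9 → f/8 → f/7.1 → f/6.3 → f/5.6.

f/5.6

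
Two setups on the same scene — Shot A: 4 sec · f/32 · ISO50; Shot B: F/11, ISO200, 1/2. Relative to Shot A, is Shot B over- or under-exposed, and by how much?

Aperture: f/32 → f/22 → f/16 → f/11 — 3 stops wider (brighter).
Shutter speed: 4 → 2 → 1 → 1/2 — 3 stops faster (darker).
ISO: 50 → 100 → 200 — 2 stops higher (brighter).
Net: +3 −3 +2 = +2 stops.

2 stops brighter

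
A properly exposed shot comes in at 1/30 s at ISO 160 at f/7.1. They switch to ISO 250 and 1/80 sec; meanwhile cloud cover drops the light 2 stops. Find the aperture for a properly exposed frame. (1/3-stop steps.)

f/2.8

Scene light: 2 stops darker.
ISO: 160 → 200 → 250 — 2/3 stop raised (brighter).
Shutter speed: 1/30 → 1/40 → 1/50 → 1/60 → 1/80 — 1 1/3 stops shorter (darker).
Net so far: 2 2/3 stops darker. Aperture: f/7.1 → f/6.3 → f/5.6 → f/5 → f/4.5 → f/4 → f/3.5 → f/3.2 → f/2.8.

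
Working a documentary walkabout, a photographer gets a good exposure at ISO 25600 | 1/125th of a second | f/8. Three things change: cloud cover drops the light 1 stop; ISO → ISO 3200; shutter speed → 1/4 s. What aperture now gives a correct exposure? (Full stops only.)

Scene light: 1 stop darker.
ISO: 25600 → 12800 → 6400 → 3200 — 3 stops lower (darker).
Shutter speed: 1/125 → 1/60 → 1/30 → 1/15 → 1/8 → 1/4 — 5 stops longer (brighter).
Net so far: 1 stop brighter. Aperture: f/8 → f/11.

f/11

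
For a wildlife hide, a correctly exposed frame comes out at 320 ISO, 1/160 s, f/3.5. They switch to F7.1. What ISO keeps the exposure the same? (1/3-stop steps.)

ISO 1250

Aperture: f/3.5 → f/4 → f/4.5 → f/5 → f/5.6 → f/6.3 → f/7.1 — 2 stops stopped down (darker).
Need 2 stops brighter from the ISO: 320 → 400 → 500 → 640 → 800 → 1000 → 1250.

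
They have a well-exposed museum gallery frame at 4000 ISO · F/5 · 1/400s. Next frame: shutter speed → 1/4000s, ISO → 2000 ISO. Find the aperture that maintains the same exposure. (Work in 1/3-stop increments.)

Shutter speed: 1/400 → 1/500 → 1/640 → 1/800 → 1/1000 → 1/1250 → 1/1600 → 1/2000 → 1/2500 → 1/3200 → 1/4000 — 3 1/3 stops shorter (darker).
ISO: 4000 → 3200 → 2500 → 2000 — 1 stop lower (darker).
Net change so far: 4 1/3 stops darker. Offset with the aperture: f/5 → f/4.5 → f/4 → f/3.5 → f/3.2 → f/2.8 → f/2.5 → f/2.2 → f/2 → f/1.8 → f/1.6 → f/1.4 → f/1.2 → f/1.1.

f/1.1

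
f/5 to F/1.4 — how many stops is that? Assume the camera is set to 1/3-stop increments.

3 2/3 stops

f/5 → f/4.5 → f/4 → f/3.5 → f/3.2 → f/2.8 → f/2.5 → f/2.2 → f/2 → f/1.8 → f/1.6 → f/1.4 — count the steps: 11 third-stops = 3 2/3 stops.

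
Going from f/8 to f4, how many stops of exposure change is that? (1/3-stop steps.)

f/8 → f/7.1 → f/6.3 → f/5.6 → f/5 → f/4.5 → f/4 — count the steps: 6 third-stops = 2 stops.

2 stops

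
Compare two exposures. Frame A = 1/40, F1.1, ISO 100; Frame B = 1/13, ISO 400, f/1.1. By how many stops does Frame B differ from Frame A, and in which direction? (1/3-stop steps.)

Aperture: unchanged.
Shutter speed: 1/40 → 1/30 → 1/25 → 1/20 → 1/15 → 1/13 — 1 2/3 stops longer (brighter).
ISO: 100 → 125 → 160 → 200 → 250 → 320 → 400 — 2 stops higher (brighter).
Net: +1 2/3 +2 = +3 2/3 stops.

3 2/3 stops brighter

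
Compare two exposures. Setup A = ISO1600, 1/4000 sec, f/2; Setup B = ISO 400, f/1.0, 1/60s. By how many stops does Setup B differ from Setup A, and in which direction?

Aperture: f/2 → f/1.4 → f/1.0 — 2 stops larger aperture (brighter).
Shutter speed: 1/4000 → 1/2000 → 1/1000 → 1/500 → 1/250 → 1/125 → 1/60 — 6 stops longer (brighter).
ISO: 1600 → 800 → 400 — 2 stops dropped (darker).
Net: +2 +6 −2 = +6 stops.

6 stops brighter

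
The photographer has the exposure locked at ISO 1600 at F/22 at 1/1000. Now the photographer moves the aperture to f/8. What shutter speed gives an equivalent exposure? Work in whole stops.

1/8000s

Aperture: f/22 → f/16 → f/11 → f/8 — 3 stops wider (brighter).
Need 3 stops darker from the shutter speed: 1/1000 → 1/2000 → 1/4000 → 1/8000.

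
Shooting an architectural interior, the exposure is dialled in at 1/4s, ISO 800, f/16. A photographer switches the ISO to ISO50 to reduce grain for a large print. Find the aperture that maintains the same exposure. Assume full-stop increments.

ISO: 800 → 400 → 200 → 100 → 50 — 4 stops lower (darker).
Need 4 stops brighter from the aperture: f/16 → f/11 → f/8 → f/5.6 → f/4.

f/4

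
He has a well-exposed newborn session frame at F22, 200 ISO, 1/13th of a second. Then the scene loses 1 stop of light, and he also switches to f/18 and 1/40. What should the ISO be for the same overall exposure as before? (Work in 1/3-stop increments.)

Scene light: 1 stop darker.
Aperture: f/22 → f/20 → f/18 — 2/3 stop larger aperture (brighter).
Shutter speed: 1/13 → 1/15 → 1/20 → 1/25 → 1/30 → 1/40 — 1 2/3 stops shorter (darker).
Net so far: 2 stops darker. ISO: 200 → 250 → 320 → 400 → 500 → 640 → 800.

ISO 800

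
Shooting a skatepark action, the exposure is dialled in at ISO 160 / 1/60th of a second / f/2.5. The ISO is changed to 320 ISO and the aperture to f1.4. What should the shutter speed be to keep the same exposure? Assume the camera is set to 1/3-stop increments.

1/400s

ISO: 160 → 200 → 250 → 320 — 1 stop raised (brighter).
Aperture: f/2.5 → f/2.2 → f/2 → f/1.8 → f/1.6 → f/1.4 — 1 2/3 stops wider (brighter).
Net change so far: 2 2/3 stops brighter. Offset with the shutter speed: 1/60 → 1/80 → 1/100 → 1/125 → 1/160 → 1/200 → 1/250 → 1/320 → 1/400.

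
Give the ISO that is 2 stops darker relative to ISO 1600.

ISO: 1600 → 800 → 400 — 2 stops lower (darker).

ISO 400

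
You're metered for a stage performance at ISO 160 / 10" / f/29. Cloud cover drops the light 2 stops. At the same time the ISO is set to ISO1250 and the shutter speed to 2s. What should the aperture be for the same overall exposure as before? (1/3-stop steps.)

f/18

Scene light: 2 stops darker.
ISO: 160 → 200 → 250 → 320 → 400 → 500 → 640 → 800 → 1000 → 1250 — 3 stops raised (brighter).
Shutter speed: 10 → 8 → 6 → 5 → 4 → 3.2 → 2.5 → 2 — 2 1/3 stops shorter (darker).
Net so far: 1 1/3 stops darker. Aperture: f/29 → f/25 → f/22 → f/20 → f/18.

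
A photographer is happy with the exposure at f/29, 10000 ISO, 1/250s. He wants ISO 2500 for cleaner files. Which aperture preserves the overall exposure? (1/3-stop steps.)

f/14

ISO: 10000 → 8000 → 6400 → 5000 → 4000 → 3200 → 2500 — 2 stops lower (darker).
Need 2 stops brighter from the aperture: f/29 → f/25 → f/22 → f/20 → f/18 → f/16 → f/14.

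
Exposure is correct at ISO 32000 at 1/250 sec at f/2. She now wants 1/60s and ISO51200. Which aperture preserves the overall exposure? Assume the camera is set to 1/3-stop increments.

Shutter speed: 1/250 → 1/200 → 1/160 → 1/125 → 1/100 → 1/80 → 1/60 — 2 stops slower (brighter).
ISO: 32000 → 40000 → 51200 — 2/3 stop higher (brighter).
Net change so far: 2 2/3 stops brighter. Offset with the aperture: f/2 → f/2.2 → f/2.5 → f/2.8 → f/3.2 → f/3.5 → f/4 → f/4.5 → f/5.

f/5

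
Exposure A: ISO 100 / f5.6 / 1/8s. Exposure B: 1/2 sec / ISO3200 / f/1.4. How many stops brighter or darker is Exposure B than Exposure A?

11 stops brighter

Aperture: f/5.6 → f/4 → f/2.8 → f/2 → f/1.4 — 4 stops larger aperture (brighter).
Shutter speed: 1/8 → 1/4 → 1/2 — 2 stops slower (brighter).
ISO: 100 → 200 → 400 → 800 → 1600 → 3200 — 5 stops higher (brighter).
Net: +4 +2 +5 = +11 stops.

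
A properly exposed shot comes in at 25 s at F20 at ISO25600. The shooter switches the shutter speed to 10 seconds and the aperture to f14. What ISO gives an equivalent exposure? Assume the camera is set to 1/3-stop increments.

Shutter speed: 25 → 20 → 15 → 13 → 10 — 1 1/3 stops faster (darker).
Aperture: f/20 → f/18 → f/16 → f/14 — 1 stop opened up (brighter).
Net change so far: 1/3 stop darker. Offset with the ISO: 25600 → 32000.

ISO 32000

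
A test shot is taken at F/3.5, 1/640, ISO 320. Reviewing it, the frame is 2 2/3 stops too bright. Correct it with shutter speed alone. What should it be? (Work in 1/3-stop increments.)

1/4000s

Overexposed by 2 2/3 stops → need 2 2/3 stops darker.
Shutter speed: 1/640 → 1/800 → 1/1000 → 1/1250 → 1/1600 → 1/2000 → 1/2500 → 1/3200 → 1/4000.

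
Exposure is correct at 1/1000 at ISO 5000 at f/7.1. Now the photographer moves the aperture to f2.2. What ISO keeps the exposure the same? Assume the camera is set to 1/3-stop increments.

ISO 500

Aperture: f/7.1 → f/6.3 → f/5.6 → f/5 → f/4.5 → f/4 → f/3.5 → f/3.2 → f/2.8 → f/2.5 → f/2.2 — 3 1/3 stops larger aperture (brighter).
Need 3 1/3 stops darker from the ISO: 5000 → 4000 → 3200 → 2500 → 2000 → 1600 → 1250 → 1000 → 800 → 640 → 500.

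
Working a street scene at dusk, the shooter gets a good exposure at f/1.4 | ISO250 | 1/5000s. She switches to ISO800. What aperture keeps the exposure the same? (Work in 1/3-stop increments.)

ISO: 250 → 320 → 400 → 500 → 640 → 800 — 1 2/3 stops raised (brighter).
Need 1 2/3 stops darker from the aperture: f/1.4 → f/1.6 → f/1.8 → f/2 → f/2.2 → f/2.5.

f/2.5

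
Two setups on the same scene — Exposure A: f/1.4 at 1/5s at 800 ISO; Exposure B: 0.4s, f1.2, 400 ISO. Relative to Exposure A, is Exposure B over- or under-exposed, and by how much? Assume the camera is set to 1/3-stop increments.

Aperture: f/1.4 → f/1.2 — 1/3 stop larger aperture (brighter).
Shutter speed: 1/5 → 1/4 → 0.3 → 0.4 — 1 stop slower (brighter).
ISO: 800 → 640 → 500 → 400 — 1 stop lower (darker).
Net: +1/3 +1 −1 = +1/3 stops.

1/3 stop brighter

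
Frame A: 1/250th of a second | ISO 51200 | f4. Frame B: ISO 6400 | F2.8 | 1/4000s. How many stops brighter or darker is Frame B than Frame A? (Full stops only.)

Aperture: f/4 → f/2.8 — 1 stop opened up (brighter).
Shutter speed: 1/250 → 1/500 → 1/1000 → 1/2000 → 1/4000 — 4 stops shorter (darker).
ISO: 51200 → 25600 → 12800 → 6400 — 3 stops lower (darker).
Net: +1 −4 −3 = −6 stops.

6 stops darker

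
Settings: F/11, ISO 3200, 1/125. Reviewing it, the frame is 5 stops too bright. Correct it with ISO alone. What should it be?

ISO 100

Overexposed by 5 stops → need 5 stops darker.
ISO: 3200 → 1600 → 800 → 400 → 200 → 100.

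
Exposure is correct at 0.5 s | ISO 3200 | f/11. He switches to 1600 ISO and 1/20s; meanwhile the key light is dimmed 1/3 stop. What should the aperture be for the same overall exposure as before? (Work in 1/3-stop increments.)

f/2.2

Scene light: 1/3 stop darker.
ISO: 3200 → 2500 → 2000 → 1600 — 1 stop dropped (darker).
Shutter speed: 0.5 → 0.4 → 0.3 → 1/4 → 1/5 → 1/6 → 1/8 → 1/10 → 1/13 → 1/15 → 1/20 — 3 1/3 stops shorter (darker).
Net so far: 4 2/3 stops darker. Aperture: f/11 → f/10 → f/9 → f/8 → f/7.1 → f/6.3 → f/5.6 → f/5 → f/4.5 → f/4 → f/3.5 → f/3.2 → f/2.8 → f/2.5 → f/2.2.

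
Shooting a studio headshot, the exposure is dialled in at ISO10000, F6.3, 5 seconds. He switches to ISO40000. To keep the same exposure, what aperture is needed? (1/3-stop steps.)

ISO: 10000 → 12800 → 16000 → 20000 → 25600 → 32000 → 40000 — 2 stops higher (brighter).
Need 2 stops darker from the aperture: f/6.3 → f/7.1 → f/8 → f/9 → f/10 → f/11 → f/13.

f/13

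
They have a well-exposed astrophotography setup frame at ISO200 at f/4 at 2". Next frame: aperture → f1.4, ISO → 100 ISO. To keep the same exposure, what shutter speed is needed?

Aperture: f/4 → f/2.8 → f/2 → f/1.4 — 3 stops opened up (brighter).
ISO: 200 → 100 — 1 stop dropped (darker).
Net change so far: 2 stops brighter. Offset with the shutter speed: 2 → 1 → 1/2.

1/2s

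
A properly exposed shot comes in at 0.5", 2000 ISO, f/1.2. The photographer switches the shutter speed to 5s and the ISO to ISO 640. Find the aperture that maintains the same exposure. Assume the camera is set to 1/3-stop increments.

f/2.2

Shutter speed: 0.5 → 0.6 → 0.8 → 1 → 1.3 → 1.6 → 2 → 2.5 → 3.2 → 4 → 5 — 3 1/3 stops longer (brighter).
ISO: 2000 → 1600 → 1250 → 1000 → 800 → 640 — 1 2/3 stops lower (darker).
Net change so far: 1 2/3 stops brighter. Offset with the aperture: f/1.2 → f/1.4 → f/1.6 → f/1.8 → f/2 → f/2.2.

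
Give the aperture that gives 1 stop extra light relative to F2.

Aperture: f/2 → f/1.4 — 1 stop larger aperture (brighter).

f/1.4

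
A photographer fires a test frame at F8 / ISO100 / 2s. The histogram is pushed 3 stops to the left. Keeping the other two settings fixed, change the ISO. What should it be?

Underexposed by 3 stops → need 3 stops brighter.
ISO: 100 → 200 → 400 → 800.

ISO 800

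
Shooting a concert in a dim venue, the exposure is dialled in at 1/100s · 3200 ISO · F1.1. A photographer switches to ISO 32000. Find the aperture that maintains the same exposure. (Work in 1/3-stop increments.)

ISO: 3200 → 4000 → 5000 → 6400 → 8000 → 10000 → 12800 → 16000 → 20000 → 25600 → 32000 — 3 1/3 stops raised (brighter).
Need 3 1/3 stops darker from the aperture: f/1.1 → f/1.2 → f/1.4 → f/1.6 → f/1.8 → f/2 → f/2.2 → f/2.5 → f/2.8 → f/3.2 → f/3.5.

f/3.5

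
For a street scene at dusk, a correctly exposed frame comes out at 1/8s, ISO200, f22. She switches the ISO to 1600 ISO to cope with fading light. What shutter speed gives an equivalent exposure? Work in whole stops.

1/60s

ISO: 200 → 400 → 800 → 1600 — 3 stops higher (brighter).
Need 3 stops darker from the shutter speed: 1/8 → 1/15 → 1/30 → 1/60.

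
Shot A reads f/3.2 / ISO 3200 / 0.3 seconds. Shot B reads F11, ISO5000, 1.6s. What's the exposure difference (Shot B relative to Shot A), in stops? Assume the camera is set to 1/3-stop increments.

Aperture: f/3.2 → f/3.5 → f/4 → f/4.5 → f/5 → f/5.6 → f/6.3 → f/7.1 → f/8 → f/9 → f/10 → f/11 — 3 2/3 stops smaller aperture (darker).
Shutter speed: 0.3 → 0.4 → 0.5 → 0.6 → 0.8 → 1 → 1.3 → 1.6 — 2 1/3 stops slower (brighter).
ISO: 3200 → 4000 → 5000 — 2/3 stop raised (brighter).
Net: −3 2/3 +2 1/3 +2/3 = −2/3 stops.

2/3 stop darker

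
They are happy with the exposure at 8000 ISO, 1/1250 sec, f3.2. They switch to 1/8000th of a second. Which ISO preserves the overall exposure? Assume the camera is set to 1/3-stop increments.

Shutter speed: 1/1250 → 1/1600 → 1/2000 → 1/2500 → 1/3200 → 1/4000 → 1/5000 → 1/6400 → 1/8000 — 2 2/3 stops faster (darker).
Need 2 2/3 stops brighter from the ISO: 8000 → 10000 → 12800 → 16000 → 20000 → 25600 → 32000 → 40000 → 51200.

ISO 51200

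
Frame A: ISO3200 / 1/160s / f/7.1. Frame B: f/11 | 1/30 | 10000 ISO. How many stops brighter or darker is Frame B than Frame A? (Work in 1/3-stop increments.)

Aperture: f/7.1 → f/8 → f/9 → f/10 → f/11 — 1 1/3 stops smaller aperture (darker).
Shutter speed: 1/160 → 1/125 → 1/100 → 1/80 → 1/60 → 1/50 → 1/40 → 1/30 — 2 1/3 stops longer (brighter).
ISO: 3200 → 4000 → 5000 → 6400 → 8000 → 10000 — 1 2/3 stops raised (brighter).
Net: −1 1/3 +2 1/3 +1 2/3 = +2 2/3 stops.

2 2/3 stops brighter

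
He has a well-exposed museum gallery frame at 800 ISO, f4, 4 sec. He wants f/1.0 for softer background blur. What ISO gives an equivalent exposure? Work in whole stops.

ISO 50

Aperture: f/4 → f/2.8 → f/2 → f/1.4 → f/1.0 — 4 stops wider (brighter).
Need 4 stops darker from the ISO: 800 → 400 → 200 → 100 → 50.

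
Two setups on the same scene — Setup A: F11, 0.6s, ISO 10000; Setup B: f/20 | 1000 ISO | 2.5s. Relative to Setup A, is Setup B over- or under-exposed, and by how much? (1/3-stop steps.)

3 stops darker

Aperture: f/11 → f/13 → f/14 → f/16 → f/18 → f/20 — 1 2/3 stops narrower (darker).
Shutter speed: 0.6 → 0.8 → 1 → 1.3 → 1.6 → 2 → 2.5 — 2 stops slower (brighter).
ISO: 10000 → 8000 → 6400 → 5000 → 4000 → 3200 → 2500 → 2000 → 1600 → 1250 → 1000 — 3 1/3 stops lower (darker).
Net: −1 2/3 +2 −3 1/3 = −3 stops.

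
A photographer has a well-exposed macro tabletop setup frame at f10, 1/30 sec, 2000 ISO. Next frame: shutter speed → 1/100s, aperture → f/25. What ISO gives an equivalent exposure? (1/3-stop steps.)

ISO 40000

Shutter speed: 1/30 → 1/40 → 1/50 → 1/60 → 1/80 → 1/100 — 1 2/3 stops faster (darker).
Aperture: f/10 → f/11 → f/13 → f/14 → f/16 → f/18 → f/20 → f/22 → f/25 — 2 2/3 stops smaller aperture (darker).
Net change so far: 4 1/3 stops darker. Offset with the ISO: 2000 → 2500 → 3200 → 4000 → 5000 → 6400 → 8000 → 10000 → 12800 → 16000 → 20000 → 25600 → 32000 → 40000.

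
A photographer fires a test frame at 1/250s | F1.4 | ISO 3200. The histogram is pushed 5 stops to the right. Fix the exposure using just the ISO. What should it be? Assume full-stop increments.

Overexposed by 5 stops → need 5 stops darker.
ISO: 3200 → 1600 → 800 → 400 → 200 → 100.

ISO 100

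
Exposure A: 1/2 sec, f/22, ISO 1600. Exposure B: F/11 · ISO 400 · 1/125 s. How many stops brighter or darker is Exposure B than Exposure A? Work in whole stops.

6 stops darker

Aperture: f/22 → f/16 → f/11 — 2 stops wider (brighter).
Shutter speed: 1/2 → 1/4 → 1/8 → 1/15 → 1/30 → 1/60 → 1/125 — 6 stops faster (darker).
ISO: 1600 → 800 → 400 — 2 stops lower (darker).
Net: +2 −6 −2 = −6 stops.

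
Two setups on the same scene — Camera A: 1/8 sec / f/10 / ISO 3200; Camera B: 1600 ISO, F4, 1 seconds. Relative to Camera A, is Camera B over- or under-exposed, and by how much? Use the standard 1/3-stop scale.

Aperture: f/10 → f/9 → f/8 → f/7.1 → f/6.3 → f/5.6 → f/5 → f/4.5 → f/4 — 2 2/3 stops wider (brighter).
Shutter speed: 1/8 → 1/6 → 1/5 → 1/4 → 0.3 → 0.4 → 0.5 → 0.6 → 0.8 → 1 — 3 stops slower (brighter).
ISO: 3200 → 2500 → 2000 → 1600 — 1 stop lower (darker).
Net: +2 2/3 +3 −1 = +4 2/3 stops.

4 2/3 stops brighter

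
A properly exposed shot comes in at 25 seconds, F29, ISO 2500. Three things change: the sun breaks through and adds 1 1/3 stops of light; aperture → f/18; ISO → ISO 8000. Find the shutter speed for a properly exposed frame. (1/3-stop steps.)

1.3 s

Scene light: 1 1/3 stops brighter.
Aperture: f/29 → f/25 → f/22 → f/20 → f/18 — 1 1/3 stops wider (brighter).
ISO: 2500 → 3200 → 4000 → 5000 → 6400 → 8000 — 1 2/3 stops higher (brighter).
Net so far: 4 1/3 stops brighter. Shutter speed: 25 → 20 → 15 → 13 → 10 → 8 → 6 → 5 → 4 → 3.2 → 2.5 → 2 → 1.6 → 1.3.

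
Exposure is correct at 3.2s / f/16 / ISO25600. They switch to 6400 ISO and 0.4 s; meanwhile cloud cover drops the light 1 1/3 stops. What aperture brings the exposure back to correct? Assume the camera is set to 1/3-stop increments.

f/1.8

Scene light: 1 1/3 stops darker.
ISO: 25600 → 20000 → 16000 → 12800 → 10000 → 8000 → 6400 — 2 stops dropped (darker).
Shutter speed: 3.2 → 2.5 → 2 → 1.6 → 1.3 → 1 → 0.8 → 0.6 → 0.5 → 0.4 — 3 stops shorter (darker).
Net so far: 6 1/3 stops darker. Aperture: f/16 → f/14 → f/13 → f/11 → f/10 → f/9 → f/8 → f/7.1 → f/6.3 → f/5.6 → f/5 → f/4.5 → f/4 → f/3.5 → f/3.2 → f/2.8 → f/2.5 → f/2.2 → f/2 → f/1.8.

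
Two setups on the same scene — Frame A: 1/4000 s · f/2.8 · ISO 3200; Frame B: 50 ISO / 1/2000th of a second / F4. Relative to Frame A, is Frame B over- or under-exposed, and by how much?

6 stops darker

Aperture: f/2.8 → f/4 — 1 stop narrower (darker).
Shutter speed: 1/4000 → 1/2000 — 1 stop longer (brighter).
ISO: 3200 → 1600 → 800 → 400 → 200 → 100 → 50 — 6 stops lower (darker).
Net: −1 +1 −6 = −6 stops.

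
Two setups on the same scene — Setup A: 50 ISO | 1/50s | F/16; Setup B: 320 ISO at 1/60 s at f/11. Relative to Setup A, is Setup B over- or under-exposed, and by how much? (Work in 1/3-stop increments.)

3 1/3 stops brighter

Aperture: f/16 → f/14 → f/13 → f/11 — 1 stop wider (brighter).
Shutter speed: 1/50 → 1/60 — 1/3 stop shorter (darker).
ISO: 50 → 64 → 80 → 100 → 125 → 160 → 200 → 250 → 320 — 2 2/3 stops raised (brighter).
Net: +1 −1/3 +2 2/3 = +3 1/3 stops.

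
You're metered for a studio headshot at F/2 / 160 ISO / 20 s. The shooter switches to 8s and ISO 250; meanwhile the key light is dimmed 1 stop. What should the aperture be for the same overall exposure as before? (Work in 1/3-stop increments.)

f/1.1

Scene light: 1 stop darker.
Shutter speed: 20 → 15 → 13 → 10 → 8 — 1 1/3 stops faster (darker).
ISO: 160 → 200 → 250 — 2/3 stop raised (brighter).
Net so far: 1 2/3 stops darker. Aperture: f/2 → f/1.8 → f/1.6 → f/1.4 → f/1.2 → f/1.1.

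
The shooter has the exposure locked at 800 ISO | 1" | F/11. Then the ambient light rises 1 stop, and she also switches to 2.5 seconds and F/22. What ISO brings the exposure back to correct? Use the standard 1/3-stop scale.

ISO 640

Scene light: 1 stop brighter.
Shutter speed: 1 → 1.3 → 1.6 → 2 → 2.5 — 1 1/3 stops longer (brighter).
Aperture: f/11 → f/13 → f/14 → f/16 → f/18 → f/20 → f/22 — 2 stops stopped down (darker).
Net so far: 1/3 stop brighter. ISO: 800 → 640.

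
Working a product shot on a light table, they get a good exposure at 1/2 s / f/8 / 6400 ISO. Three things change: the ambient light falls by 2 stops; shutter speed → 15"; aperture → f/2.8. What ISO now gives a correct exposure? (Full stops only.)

ISO 100

Scene light: 2 stops darker.
Shutter speed: 1/2 → 1 → 2 → 4 → 8 → 15 — 5 stops longer (brighter).
Aperture: f/8 → f/5.6 → f/4 → f/2.8 — 3 stops opened up (brighter).
Net so far: 6 stops brighter. ISO: 6400 → 3200 → 1600 → 800 → 400 → 200 → 100.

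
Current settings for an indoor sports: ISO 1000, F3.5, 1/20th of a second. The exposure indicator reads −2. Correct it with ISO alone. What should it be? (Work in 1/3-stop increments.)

ISO 4000

Underexposed by 2 stops → need 2 stops brighter.
ISO: 1000 → 1250 → 1600 → 2000 → 2500 → 3200 → 4000.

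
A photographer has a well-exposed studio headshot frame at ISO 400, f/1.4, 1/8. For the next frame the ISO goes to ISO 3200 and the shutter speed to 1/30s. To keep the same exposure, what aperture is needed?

f/2

ISO: 400 → 800 → 1600 → 3200 — 3 stops raised (brighter).
Shutter speed: 1/8 → 1/15 → 1/30 — 2 stops faster (darker).
Net change so far: 1 stop brighter. Offset with the aperture: f/1.4 → f/2.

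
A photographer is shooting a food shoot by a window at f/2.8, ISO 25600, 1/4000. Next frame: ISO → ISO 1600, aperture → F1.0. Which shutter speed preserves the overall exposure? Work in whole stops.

1/2000s

ISO: 25600 → 12800 → 6400 → 3200 → 1600 — 4 stops dropped (darker).
Aperture: f/2.8 → f/2 → f/1.4 → f/1.0 — 3 stops larger aperture (brighter).
Net change so far: 1 stop darker. Offset with the shutter speed: 1/4000 → 1/2000.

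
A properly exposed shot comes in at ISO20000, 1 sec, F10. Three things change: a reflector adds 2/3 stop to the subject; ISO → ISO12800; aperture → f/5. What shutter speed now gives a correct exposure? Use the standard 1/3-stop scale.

1/4s

Scene light: 2/3 stop brighter.
ISO: 20000 → 16000 → 12800 — 2/3 stop dropped (darker).
Aperture: f/10 → f/9 → f/8 → f/7.1 → f/6.3 → f/5.6 → f/5 — 2 stops wider (brighter).
Net so far: 2 stops brighter. Shutter speed: 1 → 0.8 → 0.6 → 0.5 → 0.4 → 0.3 → 1/4.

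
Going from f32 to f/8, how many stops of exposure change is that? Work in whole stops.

4 stops

f/32 → f/22 → f/16 → f/11 → f/8 — count the steps: 4 stops.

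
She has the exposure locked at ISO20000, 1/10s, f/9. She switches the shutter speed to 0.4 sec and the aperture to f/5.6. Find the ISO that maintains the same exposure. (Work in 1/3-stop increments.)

ISO 2000

Shutter speed: 1/10 → 1/8 → 1/6 → 1/5 → 1/4 → 0.3 → 0.4 — 2 stops slower (brighter).
Aperture: f/9 → f/8 → f/7.1 → f/6.3 → f/5.6 — 1 1/3 stops wider (brighter).
Net change so far: 3 1/3 stops brighter. Offset with the ISO: 20000 → 16000 → 12800 → 10000 → 8000 → 6400 → 5000 → 4000 → 3200 → 2500 → 2000.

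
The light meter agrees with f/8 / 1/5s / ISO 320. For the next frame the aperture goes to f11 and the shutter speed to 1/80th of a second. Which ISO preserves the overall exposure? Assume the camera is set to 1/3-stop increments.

ISO 10000

Aperture: f/8 → f/9 → f/10 → f/11 — 1 stop smaller aperture (darker).
Shutter speed: 1/5 → 1/6 → 1/8 → 1/10 → 1/13 → 1/15 → 1/20 → 1/25 → 1/30 → 1/40 → 1/50 → 1/60 → 1/80 — 4 stops shorter (darker).
Net change so far: 5 stops darker. Offset with the ISO: 320 → 400 → 500 → 640 → 800 → 1000 → 1250 → 1600 → 2000 → 2500 → 3200 → 4000 → 5000 → 6400 → 8000 → 10000.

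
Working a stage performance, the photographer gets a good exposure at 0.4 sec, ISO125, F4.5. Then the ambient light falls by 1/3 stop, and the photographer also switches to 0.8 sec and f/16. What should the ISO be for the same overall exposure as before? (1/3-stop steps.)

ISO 1000

Scene light: 1/3 stop darker.
Shutter speed: 0.4 → 0.5 → 0.6 → 0.8 — 1 stop slower (brighter).
Aperture: f/4.5 → f/5 → f/5.6 → f/6.3 → f/7.1 → f/8 → f/9 → f/10 → f/11 → f/13 → f/14 → f/16 — 3 2/3 stops stopped down (darker).
Net so far: 3 stops darker. ISO: 125 → 160 → 200 → 250 → 320 → 400 → 500 → 640 → 800 → 1000.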